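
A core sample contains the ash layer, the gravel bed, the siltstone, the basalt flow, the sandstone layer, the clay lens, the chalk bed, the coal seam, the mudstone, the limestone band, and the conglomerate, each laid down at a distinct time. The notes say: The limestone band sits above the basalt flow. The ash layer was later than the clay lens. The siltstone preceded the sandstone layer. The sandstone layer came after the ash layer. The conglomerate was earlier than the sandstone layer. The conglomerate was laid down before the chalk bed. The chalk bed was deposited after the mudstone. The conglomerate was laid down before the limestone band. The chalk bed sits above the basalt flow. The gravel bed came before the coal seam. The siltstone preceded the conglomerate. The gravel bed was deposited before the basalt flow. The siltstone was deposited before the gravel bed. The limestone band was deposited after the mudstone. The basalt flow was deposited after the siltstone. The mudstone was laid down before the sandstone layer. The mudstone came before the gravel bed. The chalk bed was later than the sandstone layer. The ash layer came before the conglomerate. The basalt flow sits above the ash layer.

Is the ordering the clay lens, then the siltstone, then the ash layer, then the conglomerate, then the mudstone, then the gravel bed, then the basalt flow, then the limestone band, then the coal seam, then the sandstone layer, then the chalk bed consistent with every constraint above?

yes

Check each stated constraint against the proposed order — e.g. the ash layer is ahead of the sandstone layer; the siltstone is ahead of the sandstone layer. Every pair is in the required order; nothing is violated.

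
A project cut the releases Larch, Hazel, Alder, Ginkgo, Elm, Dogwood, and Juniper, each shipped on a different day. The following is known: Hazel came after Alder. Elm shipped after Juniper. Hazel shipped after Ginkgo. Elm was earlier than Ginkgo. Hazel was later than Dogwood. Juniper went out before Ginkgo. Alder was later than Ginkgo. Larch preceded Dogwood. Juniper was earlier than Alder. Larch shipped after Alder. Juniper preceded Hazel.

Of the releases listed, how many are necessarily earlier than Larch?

4

Directly stated before Larch: Alder.
Elm reaches Larch via Elm → Ginkgo → Alder → Larch.
Ginkgo reaches Larch via Ginkgo → Alder → Larch.
Juniper reaches Larch via Juniper → Alder → Larch.
That's Alder, Elm, Ginkgo, and Juniper — 4 in all.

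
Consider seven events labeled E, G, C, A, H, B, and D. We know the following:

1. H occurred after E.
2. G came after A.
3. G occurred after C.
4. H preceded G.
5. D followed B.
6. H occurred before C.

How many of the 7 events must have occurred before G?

4

Directly stated before G: A, C, and H.
E reaches G via E → H → G.
That's A, C, E, and H — 4 in all.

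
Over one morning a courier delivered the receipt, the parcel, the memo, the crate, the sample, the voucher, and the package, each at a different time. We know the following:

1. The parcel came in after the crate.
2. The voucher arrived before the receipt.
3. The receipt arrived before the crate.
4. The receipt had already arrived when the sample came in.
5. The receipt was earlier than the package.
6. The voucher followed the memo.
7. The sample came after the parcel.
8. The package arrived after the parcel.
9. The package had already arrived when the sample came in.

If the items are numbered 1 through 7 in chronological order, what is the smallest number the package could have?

The crate, the memo, the parcel, the receipt, and the voucher must all come before the package — 5 forced predecessors.
Nothing else is forced ahead of the package, so its earliest slot is position 5 + 1 = 6.

6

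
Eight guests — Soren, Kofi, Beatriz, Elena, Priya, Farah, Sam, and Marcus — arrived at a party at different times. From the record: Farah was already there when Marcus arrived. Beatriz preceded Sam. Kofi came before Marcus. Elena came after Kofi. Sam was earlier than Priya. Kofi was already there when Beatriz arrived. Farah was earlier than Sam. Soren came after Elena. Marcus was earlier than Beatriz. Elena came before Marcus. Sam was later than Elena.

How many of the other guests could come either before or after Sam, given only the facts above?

Forced before Sam: Beatriz, Elena, Farah, Kofi, and Marcus; forced after Sam: Priya.
That leaves Soren with no forced order relative to Sam — 1.

1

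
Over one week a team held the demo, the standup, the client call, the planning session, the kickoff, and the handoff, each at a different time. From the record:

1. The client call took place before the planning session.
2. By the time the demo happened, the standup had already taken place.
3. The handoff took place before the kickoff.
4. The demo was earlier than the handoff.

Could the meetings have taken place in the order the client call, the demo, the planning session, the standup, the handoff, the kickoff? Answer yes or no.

no

The constraints require the standup before the demo, but in the proposed sequence the demo appears ahead of the standup. That one violation is enough.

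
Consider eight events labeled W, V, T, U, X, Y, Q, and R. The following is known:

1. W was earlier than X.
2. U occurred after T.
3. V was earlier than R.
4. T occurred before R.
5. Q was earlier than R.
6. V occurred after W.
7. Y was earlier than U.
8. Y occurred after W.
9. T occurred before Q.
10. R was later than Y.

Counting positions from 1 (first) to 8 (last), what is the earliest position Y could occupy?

2

W must come before Y — 1 forced predecessor.
Nothing else is forced ahead of Y, so its earliest slot is position 1 + 1 = 2.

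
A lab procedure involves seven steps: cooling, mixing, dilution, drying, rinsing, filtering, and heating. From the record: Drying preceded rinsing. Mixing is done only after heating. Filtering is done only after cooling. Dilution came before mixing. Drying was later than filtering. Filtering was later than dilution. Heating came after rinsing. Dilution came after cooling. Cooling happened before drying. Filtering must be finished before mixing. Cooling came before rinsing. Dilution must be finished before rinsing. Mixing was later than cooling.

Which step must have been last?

mixing

Every other step has a chain of constraints placing it before mixing, so mixing is last.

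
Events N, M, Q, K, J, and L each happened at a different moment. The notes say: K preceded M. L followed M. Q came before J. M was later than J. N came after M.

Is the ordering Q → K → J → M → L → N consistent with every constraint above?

yes

Check each stated constraint against the proposed order — e.g. M is ahead of N; Q is ahead of J. Every pair is in the required order; nothing is violated.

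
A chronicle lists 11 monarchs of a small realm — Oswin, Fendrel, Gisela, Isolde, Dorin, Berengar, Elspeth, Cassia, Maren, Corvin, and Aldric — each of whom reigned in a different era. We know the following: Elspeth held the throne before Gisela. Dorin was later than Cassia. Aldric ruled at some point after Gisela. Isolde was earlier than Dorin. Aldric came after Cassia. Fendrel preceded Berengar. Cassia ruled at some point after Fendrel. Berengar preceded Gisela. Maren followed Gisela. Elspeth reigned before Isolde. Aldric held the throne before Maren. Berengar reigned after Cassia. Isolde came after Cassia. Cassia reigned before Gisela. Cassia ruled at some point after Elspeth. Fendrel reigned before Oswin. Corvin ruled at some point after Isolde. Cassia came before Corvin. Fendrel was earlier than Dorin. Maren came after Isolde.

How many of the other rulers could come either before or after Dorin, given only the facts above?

6

Forced before Dorin: Cassia, Elspeth, Fendrel, and Isolde.
That leaves Aldric, Berengar, Corvin, Gisela, Maren, and Oswin with no forced order relative to Dorin — 6.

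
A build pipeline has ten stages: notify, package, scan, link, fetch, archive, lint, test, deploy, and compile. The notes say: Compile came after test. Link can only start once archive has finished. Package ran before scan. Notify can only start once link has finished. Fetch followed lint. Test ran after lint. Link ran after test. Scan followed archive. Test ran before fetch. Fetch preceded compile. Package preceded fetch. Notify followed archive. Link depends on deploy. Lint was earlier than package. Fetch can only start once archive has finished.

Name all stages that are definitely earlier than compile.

Directly stated before compile: fetch and test.
Archive reaches compile via archive → fetch → compile.
Lint reaches compile via lint → test → compile.
Package reaches compile via package → fetch → compile.

archive, fetch, lint, package, test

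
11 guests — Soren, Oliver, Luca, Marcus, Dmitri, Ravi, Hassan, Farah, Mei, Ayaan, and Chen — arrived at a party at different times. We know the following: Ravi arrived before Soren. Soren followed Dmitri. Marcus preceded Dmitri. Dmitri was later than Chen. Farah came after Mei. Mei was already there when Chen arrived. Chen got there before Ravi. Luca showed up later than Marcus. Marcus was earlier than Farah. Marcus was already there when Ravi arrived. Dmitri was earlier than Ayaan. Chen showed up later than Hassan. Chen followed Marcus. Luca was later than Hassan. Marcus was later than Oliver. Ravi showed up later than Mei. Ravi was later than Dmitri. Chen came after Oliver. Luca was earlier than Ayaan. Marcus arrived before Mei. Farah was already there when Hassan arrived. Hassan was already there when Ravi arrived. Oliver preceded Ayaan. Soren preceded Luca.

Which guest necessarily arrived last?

Every other guest has a chain of constraints placing them before Ayaan, so Ayaan is last.

Ayaan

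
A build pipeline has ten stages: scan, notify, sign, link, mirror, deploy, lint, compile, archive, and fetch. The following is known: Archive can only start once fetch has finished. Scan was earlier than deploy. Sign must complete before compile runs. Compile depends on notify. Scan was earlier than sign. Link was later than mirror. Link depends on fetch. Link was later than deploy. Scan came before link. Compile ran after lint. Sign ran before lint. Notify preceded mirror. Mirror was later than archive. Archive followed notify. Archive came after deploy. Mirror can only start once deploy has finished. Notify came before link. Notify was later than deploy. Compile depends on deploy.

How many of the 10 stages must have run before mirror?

Directly stated before mirror: archive, deploy, and notify.
Fetch reaches mirror via fetch → archive → mirror.
Scan reaches mirror via scan → deploy → mirror.
No chain forces link (or any of the others) ahead of mirror.
That's archive, deploy, fetch, notify, and scan — 5 in all.

5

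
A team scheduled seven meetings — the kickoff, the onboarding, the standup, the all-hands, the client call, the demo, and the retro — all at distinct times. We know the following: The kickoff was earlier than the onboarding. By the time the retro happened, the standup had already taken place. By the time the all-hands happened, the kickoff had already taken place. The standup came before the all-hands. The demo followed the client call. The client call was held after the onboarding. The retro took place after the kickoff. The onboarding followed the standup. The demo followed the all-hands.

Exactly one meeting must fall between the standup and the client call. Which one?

the onboarding

Tracing the constraints gives the standup → the onboarding → the client call, so the onboarding sits after the standup and before the client call.
No other meeting is forced both after the standup and before the client call.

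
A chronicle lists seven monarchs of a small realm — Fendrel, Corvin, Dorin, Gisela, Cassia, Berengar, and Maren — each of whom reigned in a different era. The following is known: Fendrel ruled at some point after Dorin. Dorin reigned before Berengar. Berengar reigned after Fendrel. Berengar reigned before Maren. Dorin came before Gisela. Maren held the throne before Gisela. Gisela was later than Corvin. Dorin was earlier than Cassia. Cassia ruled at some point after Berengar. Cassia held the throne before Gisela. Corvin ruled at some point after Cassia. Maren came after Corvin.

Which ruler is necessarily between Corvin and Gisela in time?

Maren

Tracing the constraints gives Corvin → Maren → Gisela, so Maren sits after Corvin and before Gisela.
No other ruler is forced both after Corvin and before Gisela.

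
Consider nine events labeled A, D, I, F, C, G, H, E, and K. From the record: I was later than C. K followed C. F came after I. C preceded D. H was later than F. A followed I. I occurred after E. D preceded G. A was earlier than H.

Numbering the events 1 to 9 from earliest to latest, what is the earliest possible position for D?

2

C must come before D — 1 forced predecessor.
Nothing else is forced ahead of D, so its earliest slot is position 1 + 1 = 2.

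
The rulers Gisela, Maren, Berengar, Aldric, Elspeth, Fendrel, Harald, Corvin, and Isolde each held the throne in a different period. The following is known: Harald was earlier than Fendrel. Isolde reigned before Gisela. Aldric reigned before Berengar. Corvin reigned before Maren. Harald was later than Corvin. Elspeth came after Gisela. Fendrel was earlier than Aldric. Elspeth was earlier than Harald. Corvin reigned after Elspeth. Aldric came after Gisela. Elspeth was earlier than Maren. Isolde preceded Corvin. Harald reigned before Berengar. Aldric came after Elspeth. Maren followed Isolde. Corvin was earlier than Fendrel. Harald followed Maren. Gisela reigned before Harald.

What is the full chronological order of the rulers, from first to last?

The constraints fix every adjacent pair, so only one ordering works:
Isolde → Gisela → Elspeth → Corvin → Maren → Harald → Fendrel → Aldric → Berengar.

Isolde, Gisela, Elspeth, Corvin, Maren, Harald, Fendrel, Aldric, Berengar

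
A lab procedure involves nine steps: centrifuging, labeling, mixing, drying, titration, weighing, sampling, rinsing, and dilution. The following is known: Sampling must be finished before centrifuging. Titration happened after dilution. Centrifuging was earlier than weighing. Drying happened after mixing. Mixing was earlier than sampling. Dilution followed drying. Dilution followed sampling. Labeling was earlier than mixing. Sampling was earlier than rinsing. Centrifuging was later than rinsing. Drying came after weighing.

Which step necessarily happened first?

labeling

Labeling has a chain of constraints placing it before every other step, so labeling must be first.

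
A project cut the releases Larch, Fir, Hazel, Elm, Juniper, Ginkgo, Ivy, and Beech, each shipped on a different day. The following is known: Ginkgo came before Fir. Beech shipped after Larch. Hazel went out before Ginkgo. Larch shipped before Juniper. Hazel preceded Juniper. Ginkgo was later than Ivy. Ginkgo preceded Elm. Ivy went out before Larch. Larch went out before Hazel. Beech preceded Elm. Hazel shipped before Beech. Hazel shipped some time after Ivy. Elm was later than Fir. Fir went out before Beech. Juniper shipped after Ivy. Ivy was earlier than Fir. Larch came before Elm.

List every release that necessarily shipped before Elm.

Directly stated before Elm: Beech, Fir, Ginkgo, and Larch.
Hazel reaches Elm via Hazel → Ginkgo → Elm.
Ivy reaches Elm via Ivy → Ginkgo → Elm.
No chain forces Juniper ahead of Elm.

Beech, Fir, Ginkgo, Hazel, Ivy, Larch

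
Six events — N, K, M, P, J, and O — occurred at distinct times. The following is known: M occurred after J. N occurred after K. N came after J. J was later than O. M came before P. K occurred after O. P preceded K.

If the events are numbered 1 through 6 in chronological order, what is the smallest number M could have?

3

J and O must both come before M — 2 forced predecessors.
Nothing else is forced ahead of M, so its earliest slot is position 2 + 1 = 3.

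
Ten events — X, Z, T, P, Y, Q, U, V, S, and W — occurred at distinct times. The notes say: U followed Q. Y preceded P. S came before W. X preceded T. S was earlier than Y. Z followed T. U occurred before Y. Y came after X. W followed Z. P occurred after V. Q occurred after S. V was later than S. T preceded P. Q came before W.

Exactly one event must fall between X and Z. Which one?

Tracing the constraints gives X → T → Z, so T sits after X and before Z.
No other event is forced both after X and before Z.

T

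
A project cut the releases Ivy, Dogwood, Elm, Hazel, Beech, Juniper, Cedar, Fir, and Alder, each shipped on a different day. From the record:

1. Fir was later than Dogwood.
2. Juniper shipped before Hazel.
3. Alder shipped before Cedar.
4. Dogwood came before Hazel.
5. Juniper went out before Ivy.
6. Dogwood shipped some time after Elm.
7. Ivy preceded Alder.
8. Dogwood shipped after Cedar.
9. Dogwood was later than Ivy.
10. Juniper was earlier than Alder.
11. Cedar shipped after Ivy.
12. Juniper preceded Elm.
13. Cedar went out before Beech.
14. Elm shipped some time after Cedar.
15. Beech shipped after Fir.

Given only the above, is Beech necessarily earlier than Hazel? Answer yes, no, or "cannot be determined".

No chain of stated constraints runs from Beech to Hazel, and none runs from Hazel to Beech either.
So the relative order of Beech and Hazel is not fixed by the given facts.

cannot be determined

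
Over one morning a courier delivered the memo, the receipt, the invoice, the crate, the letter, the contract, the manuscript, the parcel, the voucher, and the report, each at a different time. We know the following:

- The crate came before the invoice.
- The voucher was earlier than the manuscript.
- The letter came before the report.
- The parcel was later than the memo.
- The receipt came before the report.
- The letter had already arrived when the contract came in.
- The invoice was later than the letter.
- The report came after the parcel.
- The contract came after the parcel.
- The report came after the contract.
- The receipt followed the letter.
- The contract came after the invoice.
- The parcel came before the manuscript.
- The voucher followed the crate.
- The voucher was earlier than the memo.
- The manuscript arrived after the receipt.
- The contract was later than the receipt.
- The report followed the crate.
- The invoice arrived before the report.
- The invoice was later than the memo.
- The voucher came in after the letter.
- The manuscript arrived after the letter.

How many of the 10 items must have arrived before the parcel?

Directly stated before the parcel: the memo.
The crate reaches the parcel via the crate → the voucher → the memo → the parcel.
The letter reaches the parcel via the letter → the voucher → the memo → the parcel.
The voucher reaches the parcel via the voucher → the memo → the parcel.
No chain forces the receipt (or any of the others) ahead of the parcel.
That's the crate, the letter, the memo, and the voucher — 4 in all.

4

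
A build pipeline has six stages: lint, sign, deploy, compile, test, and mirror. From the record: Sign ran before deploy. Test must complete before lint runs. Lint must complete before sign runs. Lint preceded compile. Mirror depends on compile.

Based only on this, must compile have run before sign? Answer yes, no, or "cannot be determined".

cannot be determined

No chain of stated constraints runs from compile to sign, and none runs from sign to compile either.
So the relative order of compile and sign is not fixed by the given facts.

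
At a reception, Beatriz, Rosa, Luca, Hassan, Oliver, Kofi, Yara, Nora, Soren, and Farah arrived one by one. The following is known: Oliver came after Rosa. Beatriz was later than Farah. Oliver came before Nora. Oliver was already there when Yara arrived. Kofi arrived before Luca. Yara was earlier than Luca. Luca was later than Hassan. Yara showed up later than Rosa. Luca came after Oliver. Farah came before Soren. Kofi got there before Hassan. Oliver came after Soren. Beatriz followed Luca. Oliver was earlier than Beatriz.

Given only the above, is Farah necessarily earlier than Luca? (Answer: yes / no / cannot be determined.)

yes

Chain the constraints: Farah → Soren → Oliver → Luca. Each link is directly stated, so Farah comes before Luca.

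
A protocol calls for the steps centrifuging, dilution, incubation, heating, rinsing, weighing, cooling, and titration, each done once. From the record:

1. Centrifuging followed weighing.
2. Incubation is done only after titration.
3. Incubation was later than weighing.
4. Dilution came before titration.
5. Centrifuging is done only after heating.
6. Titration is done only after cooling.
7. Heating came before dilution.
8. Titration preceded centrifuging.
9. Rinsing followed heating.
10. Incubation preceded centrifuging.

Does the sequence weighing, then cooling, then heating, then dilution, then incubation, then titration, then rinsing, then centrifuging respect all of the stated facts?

The constraints require titration before incubation, but in the proposed sequence incubation appears ahead of titration. That one violation is enough.

no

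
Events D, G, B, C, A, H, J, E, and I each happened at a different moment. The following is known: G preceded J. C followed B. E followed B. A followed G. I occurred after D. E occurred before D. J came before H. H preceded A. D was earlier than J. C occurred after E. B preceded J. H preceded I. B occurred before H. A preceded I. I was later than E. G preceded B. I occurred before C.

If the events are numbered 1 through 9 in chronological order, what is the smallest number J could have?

5

B, D, E, and G must all come before J — 4 forced predecessors.
Nothing else is forced ahead of J, so its earliest slot is position 4 + 1 = 5.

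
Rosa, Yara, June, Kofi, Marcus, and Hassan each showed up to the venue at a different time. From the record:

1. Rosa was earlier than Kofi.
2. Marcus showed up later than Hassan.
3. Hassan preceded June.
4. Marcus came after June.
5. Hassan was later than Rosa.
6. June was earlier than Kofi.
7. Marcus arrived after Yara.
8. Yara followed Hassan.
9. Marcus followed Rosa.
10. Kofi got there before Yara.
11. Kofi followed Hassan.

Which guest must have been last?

Every other guest has a chain of constraints placing them before Marcus, so Marcus is last.

Marcus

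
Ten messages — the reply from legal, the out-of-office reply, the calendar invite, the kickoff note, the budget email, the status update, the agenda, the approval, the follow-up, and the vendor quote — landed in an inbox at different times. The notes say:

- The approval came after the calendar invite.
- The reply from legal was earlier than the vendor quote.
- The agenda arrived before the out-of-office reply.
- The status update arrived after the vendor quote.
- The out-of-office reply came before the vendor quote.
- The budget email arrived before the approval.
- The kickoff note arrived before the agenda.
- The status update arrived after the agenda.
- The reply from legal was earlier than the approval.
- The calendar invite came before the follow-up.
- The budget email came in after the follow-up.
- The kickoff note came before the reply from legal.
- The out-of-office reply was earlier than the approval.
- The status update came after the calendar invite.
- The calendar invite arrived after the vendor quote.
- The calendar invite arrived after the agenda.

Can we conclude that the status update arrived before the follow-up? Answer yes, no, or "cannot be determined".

No chain of stated constraints runs from the status update to the follow-up, and none runs from the follow-up to the status update either.
So the relative order of the status update and the follow-up is not fixed by the given facts.

cannot be determined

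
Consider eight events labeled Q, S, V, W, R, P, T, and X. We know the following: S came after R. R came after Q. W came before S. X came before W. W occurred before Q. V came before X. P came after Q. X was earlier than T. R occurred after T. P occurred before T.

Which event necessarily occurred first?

V has a chain of constraints placing it before every other event, so V must be first.

V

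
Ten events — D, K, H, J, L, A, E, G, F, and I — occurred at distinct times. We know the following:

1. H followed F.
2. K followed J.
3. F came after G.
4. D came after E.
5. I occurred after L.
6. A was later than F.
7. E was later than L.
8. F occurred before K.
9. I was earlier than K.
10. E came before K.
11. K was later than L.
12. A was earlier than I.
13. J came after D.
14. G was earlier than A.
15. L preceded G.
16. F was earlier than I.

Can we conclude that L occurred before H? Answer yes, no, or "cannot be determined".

Chain the constraints: L → G → F → H. Each link is directly stated, so L comes before H.

yes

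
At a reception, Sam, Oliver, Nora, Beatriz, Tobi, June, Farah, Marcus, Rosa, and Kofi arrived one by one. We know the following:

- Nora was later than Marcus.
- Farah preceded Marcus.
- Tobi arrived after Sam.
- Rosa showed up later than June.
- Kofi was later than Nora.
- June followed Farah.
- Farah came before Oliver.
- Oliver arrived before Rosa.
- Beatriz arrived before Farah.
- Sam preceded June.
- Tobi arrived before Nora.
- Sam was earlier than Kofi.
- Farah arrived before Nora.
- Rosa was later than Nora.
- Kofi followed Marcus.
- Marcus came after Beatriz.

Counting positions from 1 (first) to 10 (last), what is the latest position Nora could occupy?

Nora must come before Kofi and Rosa — 2 guests forced after them.
Everything else can be placed before Nora in some valid order, so Nora can sit as late as position 10 − 2 = 8.

8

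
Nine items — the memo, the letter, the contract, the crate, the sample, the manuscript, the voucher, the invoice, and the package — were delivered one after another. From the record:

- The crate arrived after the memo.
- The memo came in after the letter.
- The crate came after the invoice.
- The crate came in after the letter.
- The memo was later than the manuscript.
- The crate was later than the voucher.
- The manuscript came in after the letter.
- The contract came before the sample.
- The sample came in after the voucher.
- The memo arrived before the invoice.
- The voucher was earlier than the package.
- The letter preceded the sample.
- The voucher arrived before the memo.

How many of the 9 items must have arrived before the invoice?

Directly stated before the invoice: the memo.
The letter reaches the invoice via the letter → the memo → the invoice.
The manuscript reaches the invoice via the manuscript → the memo → the invoice.
The voucher reaches the invoice via the voucher → the memo → the invoice.
No chain forces the contract (or any of the others) ahead of the invoice.
That's the letter, the manuscript, the memo, and the voucher — 4 in all.

4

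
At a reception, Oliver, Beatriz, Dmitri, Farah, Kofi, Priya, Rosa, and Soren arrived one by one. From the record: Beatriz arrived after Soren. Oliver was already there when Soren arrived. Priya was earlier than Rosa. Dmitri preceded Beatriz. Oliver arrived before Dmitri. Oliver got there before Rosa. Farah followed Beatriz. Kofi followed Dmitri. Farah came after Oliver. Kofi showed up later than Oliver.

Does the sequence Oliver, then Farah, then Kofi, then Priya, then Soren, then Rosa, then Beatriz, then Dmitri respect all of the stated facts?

no

The constraints require Dmitri before Kofi, but in the proposed sequence Kofi appears ahead of Dmitri. That one violation is enough.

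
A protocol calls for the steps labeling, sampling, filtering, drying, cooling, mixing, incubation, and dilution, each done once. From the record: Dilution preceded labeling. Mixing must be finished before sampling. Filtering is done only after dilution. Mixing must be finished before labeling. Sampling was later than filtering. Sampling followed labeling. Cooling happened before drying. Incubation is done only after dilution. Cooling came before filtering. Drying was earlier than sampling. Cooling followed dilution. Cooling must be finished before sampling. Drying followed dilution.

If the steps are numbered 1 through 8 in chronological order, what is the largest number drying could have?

Drying must come before sampling — 1 step forced after it.
Everything else can be placed before drying in some valid order, so drying can sit as late as position 8 − 1 = 7.

7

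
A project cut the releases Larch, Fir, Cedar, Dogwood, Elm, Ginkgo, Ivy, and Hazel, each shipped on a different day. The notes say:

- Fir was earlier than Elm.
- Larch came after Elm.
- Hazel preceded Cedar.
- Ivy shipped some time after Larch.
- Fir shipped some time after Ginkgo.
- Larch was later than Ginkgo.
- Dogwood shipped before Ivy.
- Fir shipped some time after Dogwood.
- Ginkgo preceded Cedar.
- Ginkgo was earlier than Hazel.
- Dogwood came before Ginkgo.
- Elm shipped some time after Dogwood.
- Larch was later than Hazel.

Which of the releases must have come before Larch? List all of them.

Dogwood, Elm, Fir, Ginkgo, Hazel

Directly stated before Larch: Elm, Ginkgo, and Hazel.
Dogwood reaches Larch via Dogwood → Elm → Larch.
Fir reaches Larch via Fir → Elm → Larch.
No chain forces Ivy (or any of the others) ahead of Larch.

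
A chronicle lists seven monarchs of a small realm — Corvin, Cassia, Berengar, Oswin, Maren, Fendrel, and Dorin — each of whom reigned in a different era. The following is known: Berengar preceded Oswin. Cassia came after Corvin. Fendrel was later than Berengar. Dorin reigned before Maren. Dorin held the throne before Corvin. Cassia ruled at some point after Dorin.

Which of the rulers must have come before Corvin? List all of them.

Dorin

Directly stated before Corvin: Dorin.
No chain forces Maren (or any of the others) ahead of Corvin.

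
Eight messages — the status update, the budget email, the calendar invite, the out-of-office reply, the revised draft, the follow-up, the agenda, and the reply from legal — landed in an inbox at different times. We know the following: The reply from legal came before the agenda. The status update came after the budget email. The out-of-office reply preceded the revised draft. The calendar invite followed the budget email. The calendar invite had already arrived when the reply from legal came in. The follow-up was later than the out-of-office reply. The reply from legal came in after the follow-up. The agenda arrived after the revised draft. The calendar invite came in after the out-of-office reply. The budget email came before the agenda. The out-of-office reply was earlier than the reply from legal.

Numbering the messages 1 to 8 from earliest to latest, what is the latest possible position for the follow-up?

The follow-up must come before the agenda and the reply from legal — 2 messages forced after it.
Everything else can be placed before the follow-up in some valid order, so the follow-up can sit as late as position 8 − 2 = 6.

6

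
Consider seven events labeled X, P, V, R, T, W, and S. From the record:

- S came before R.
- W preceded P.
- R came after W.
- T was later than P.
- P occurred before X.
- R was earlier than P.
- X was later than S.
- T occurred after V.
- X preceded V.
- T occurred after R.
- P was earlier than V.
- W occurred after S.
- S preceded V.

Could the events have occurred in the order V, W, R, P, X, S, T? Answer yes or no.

The constraints require P before V, but in the proposed sequence V appears ahead of P. That one violation is enough.

no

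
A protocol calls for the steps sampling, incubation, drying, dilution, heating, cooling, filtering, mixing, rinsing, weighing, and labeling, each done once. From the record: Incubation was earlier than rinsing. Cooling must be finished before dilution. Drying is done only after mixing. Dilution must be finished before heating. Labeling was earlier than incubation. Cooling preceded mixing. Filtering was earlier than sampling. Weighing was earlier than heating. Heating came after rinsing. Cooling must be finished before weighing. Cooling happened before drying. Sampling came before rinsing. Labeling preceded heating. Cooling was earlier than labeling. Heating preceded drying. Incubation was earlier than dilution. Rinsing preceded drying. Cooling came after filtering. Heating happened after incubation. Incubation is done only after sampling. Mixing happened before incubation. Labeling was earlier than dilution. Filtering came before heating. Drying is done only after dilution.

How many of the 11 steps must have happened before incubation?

Directly stated before incubation: labeling, mixing, and sampling.
Cooling reaches incubation via cooling → mixing → incubation.
Filtering reaches incubation via filtering → sampling → incubation.
No chain forces weighing (or any of the others) ahead of incubation.
That's cooling, filtering, labeling, mixing, and sampling — 5 in all.

5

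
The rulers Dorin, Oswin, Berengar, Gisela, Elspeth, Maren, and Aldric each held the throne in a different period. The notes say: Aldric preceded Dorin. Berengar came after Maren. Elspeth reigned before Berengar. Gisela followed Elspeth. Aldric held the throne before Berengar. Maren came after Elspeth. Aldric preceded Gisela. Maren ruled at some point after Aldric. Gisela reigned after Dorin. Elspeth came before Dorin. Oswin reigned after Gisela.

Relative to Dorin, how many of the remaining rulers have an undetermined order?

Forced before Dorin: Aldric and Elspeth; forced after Dorin: Gisela and Oswin.
That leaves Berengar and Maren with no forced order relative to Dorin — 2.

2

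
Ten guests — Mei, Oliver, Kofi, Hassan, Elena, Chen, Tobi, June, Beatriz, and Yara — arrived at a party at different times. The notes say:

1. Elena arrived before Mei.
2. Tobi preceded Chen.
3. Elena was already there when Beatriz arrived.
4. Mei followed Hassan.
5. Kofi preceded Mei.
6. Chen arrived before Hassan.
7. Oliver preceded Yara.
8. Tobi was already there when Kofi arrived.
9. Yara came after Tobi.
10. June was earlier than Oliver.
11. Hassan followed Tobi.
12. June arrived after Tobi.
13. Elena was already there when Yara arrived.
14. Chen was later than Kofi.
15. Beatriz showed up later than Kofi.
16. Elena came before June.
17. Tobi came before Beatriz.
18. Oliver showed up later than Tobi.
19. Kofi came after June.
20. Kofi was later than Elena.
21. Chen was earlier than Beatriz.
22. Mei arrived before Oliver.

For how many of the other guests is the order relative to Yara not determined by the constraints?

1

Forced before Yara: Chen, Elena, Hassan, June, Kofi, Mei, Oliver, and Tobi.
That leaves Beatriz with no forced order relative to Yara — 1.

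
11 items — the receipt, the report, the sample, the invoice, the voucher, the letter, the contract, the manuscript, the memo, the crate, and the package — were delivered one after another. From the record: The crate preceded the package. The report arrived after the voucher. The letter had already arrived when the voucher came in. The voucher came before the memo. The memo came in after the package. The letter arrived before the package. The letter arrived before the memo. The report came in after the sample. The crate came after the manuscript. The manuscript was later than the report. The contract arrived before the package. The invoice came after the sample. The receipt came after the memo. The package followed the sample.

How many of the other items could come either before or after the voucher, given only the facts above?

3

Forced before the voucher: the letter; forced after the voucher: the crate, the manuscript, the memo, the package, the receipt, and the report.
That leaves the contract, the invoice, and the sample with no forced order relative to the voucher — 3.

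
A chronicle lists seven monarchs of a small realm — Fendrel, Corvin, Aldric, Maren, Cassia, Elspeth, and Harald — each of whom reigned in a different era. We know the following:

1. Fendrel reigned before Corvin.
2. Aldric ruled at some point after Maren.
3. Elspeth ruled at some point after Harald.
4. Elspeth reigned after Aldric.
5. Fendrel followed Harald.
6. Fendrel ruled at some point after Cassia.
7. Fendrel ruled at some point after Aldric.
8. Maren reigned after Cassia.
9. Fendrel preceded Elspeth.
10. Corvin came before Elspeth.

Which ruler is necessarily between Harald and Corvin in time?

Tracing the constraints gives Harald → Fendrel → Corvin, so Fendrel sits after Harald and before Corvin.
No other ruler is forced both after Harald and before Corvin.

Fendrel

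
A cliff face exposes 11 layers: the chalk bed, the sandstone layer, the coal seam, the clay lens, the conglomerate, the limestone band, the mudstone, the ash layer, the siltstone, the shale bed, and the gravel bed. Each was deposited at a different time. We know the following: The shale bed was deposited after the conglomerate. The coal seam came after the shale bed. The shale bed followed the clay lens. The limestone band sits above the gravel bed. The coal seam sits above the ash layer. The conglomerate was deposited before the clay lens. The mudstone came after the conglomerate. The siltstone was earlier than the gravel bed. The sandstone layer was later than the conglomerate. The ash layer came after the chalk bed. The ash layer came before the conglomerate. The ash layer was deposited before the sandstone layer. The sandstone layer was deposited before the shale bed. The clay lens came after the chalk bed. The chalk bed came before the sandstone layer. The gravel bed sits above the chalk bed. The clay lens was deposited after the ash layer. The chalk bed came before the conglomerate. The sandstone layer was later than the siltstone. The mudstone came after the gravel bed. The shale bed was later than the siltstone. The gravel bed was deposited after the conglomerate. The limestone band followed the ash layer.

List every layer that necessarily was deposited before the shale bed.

the ash layer, the chalk bed, the clay lens, the conglomerate, the sandstone layer, the siltstone

Directly stated before the shale bed: the clay lens, the conglomerate, the sandstone layer, and the siltstone.
The ash layer reaches the shale bed via the ash layer → the conglomerate → the shale bed.
The chalk bed reaches the shale bed via the chalk bed → the conglomerate → the shale bed.
No chain forces the limestone band (or any of the others) ahead of the shale bed.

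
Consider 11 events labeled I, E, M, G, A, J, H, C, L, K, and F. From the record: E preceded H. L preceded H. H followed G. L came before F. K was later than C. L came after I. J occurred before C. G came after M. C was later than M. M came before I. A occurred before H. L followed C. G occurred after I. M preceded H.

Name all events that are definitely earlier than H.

Directly stated before H: A, E, G, L, and M.
C reaches H via C → L → H.
I reaches H via I → L → H.
J reaches H via J → C → L → H.

A, C, E, G, I, J, L, M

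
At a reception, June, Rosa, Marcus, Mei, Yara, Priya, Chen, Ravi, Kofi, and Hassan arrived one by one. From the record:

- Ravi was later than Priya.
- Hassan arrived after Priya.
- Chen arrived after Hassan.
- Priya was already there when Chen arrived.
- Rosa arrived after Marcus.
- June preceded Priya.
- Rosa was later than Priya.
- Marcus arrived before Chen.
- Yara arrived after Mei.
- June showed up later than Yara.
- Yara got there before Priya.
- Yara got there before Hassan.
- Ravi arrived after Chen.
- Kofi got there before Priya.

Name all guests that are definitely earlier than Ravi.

Directly stated before Ravi: Chen and Priya.
Hassan reaches Ravi via Hassan → Chen → Ravi.
June reaches Ravi via June → Priya → Ravi.
Kofi reaches Ravi via Kofi → Priya → Ravi.
Likewise Marcus, Mei, and Yara each reach Ravi by chaining the stated constraints.
No chain forces Rosa ahead of Ravi.

Chen, Hassan, June, Kofi, Marcus, Mei, Priya, Yara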